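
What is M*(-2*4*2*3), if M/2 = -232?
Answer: 22272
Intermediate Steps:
M = -464 (M = 2*(-232) = -464)
M*(-2*4*2*3) = -(-928)*(4*2)*3 = -(-928)*8*3 = -(-928)*24 = -464*(-48) = 22272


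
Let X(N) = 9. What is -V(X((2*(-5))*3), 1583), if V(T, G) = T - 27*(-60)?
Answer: -1629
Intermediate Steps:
V(T, G) = 1620 + T (V(T, G) = T + 1620 = 1620 + T)
-V(X((2*(-5))*3), 1583) = -(1620 + 9) = -1*1629 = -1629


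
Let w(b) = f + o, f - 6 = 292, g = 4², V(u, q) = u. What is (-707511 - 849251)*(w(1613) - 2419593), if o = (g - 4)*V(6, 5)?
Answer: 3766154435926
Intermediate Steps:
g = 16
o = 72 (o = (16 - 4)*6 = 12*6 = 72)
f = 298 (f = 6 + 292 = 298)
w(b) = 370 (w(b) = 298 + 72 = 370)
(-707511 - 849251)*(w(1613) - 2419593) = (-707511 - 849251)*(370 - 2419593) = -1556762*(-2419223) = 3766154435926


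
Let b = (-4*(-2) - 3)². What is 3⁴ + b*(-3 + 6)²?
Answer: 306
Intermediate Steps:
b = 25 (b = (8 - 3)² = 5² = 25)
3⁴ + b*(-3 + 6)² = 3⁴ + 25*(-3 + 6)² = 81 + 25*3² = 81 + 25*9 = 81 + 225 = 306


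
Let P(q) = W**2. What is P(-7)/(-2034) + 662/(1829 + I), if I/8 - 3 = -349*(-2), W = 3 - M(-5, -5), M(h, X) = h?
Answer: 145090/2521143 ≈ 0.057549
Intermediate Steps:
W = 8 (W = 3 - 1*(-5) = 3 + 5 = 8)
I = 5608 (I = 24 + 8*(-349*(-2)) = 24 + 8*(-1*(-698)) = 24 + 8*698 = 24 + 5584 = 5608)
P(q) = 64 (P(q) = 8**2 = 64)
P(-7)/(-2034) + 662/(1829 + I) = 64/(-2034) + 662/(1829 + 5608) = 64*(-1/2034) + 662/7437 = -32/1017 + 662*(1/7437) = -32/1017 + 662/7437 = 145090/2521143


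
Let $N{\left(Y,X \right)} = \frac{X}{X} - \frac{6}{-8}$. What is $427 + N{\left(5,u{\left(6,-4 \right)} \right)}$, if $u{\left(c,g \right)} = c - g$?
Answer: $\frac{1715}{4} \approx 428.75$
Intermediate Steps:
$N{\left(Y,X \right)} = \frac{7}{4}$ ($N{\left(Y,X \right)} = 1 - - \frac{3}{4} = 1 + \frac{3}{4} = \frac{7}{4}$)
$427 + N{\left(5,u{\left(6,-4 \right)} \right)} = 427 + \frac{7}{4} = \frac{1715}{4}$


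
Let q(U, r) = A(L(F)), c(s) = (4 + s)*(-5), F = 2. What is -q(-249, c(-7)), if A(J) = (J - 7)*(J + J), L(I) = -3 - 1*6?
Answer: -288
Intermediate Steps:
L(I) = -9 (L(I) = -3 - 6 = -9)
c(s) = -20 - 5*s
A(J) = 2*J*(-7 + J) (A(J) = (-7 + J)*(2*J) = 2*J*(-7 + J))
q(U, r) = 288 (q(U, r) = 2*(-9)*(-7 - 9) = 2*(-9)*(-16) = 288)
-q(-249, c(-7)) = -1*288 = -288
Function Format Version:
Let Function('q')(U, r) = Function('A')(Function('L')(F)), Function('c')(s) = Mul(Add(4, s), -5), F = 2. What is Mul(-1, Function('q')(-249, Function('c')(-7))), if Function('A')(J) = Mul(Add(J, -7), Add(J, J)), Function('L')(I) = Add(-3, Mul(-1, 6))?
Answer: -288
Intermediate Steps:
Function('L')(I) = -9 (Function('L')(I) = Add(-3, -6) = -9)
Function('c')(s) = Add(-20, Mul(-5, s))
Function('A')(J) = Mul(2, J, Add(-7, J)) (Function('A')(J) = Mul(Add(-7, J), Mul(2, J)) = Mul(2, J, Add(-7, J)))
Function('q')(U, r) = 288 (Function('q')(U, r) = Mul(2, -9, Add(-7, -9)) = Mul(2, -9, -16) = 288)
Mul(-1, Function('q')(-249, Function('c')(-7))) = Mul(-1, 288) = -288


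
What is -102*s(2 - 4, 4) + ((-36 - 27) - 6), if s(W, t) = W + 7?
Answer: -579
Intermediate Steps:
s(W, t) = 7 + W
-102*s(2 - 4, 4) + ((-36 - 27) - 6) = -102*(7 + (2 - 4)) + ((-36 - 27) - 6) = -102*(7 - 2) + (-63 - 6) = -102*5 - 69 = -510 - 69 = -579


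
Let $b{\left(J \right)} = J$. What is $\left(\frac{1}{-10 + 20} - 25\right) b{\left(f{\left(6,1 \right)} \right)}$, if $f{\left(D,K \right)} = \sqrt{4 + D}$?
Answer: $- \frac{249 \sqrt{10}}{10} \approx -78.741$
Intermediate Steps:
$\left(\frac{1}{-10 + 20} - 25\right) b{\left(f{\left(6,1 \right)} \right)} = \left(\frac{1}{-10 + 20} - 25\right) \sqrt{4 + 6} = \left(\frac{1}{10} - 25\right) \sqrt{10} = - \frac{249 \sqrt{10}}{10}$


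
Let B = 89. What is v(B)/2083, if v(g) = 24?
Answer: 24/2083 ≈ 0.011522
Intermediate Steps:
v(B)/2083 = 24/2083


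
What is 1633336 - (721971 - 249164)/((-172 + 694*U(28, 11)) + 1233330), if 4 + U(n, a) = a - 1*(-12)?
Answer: 2035698050777/1246344 ≈ 1.6333e+6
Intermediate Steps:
U(n, a) = 8 + a (U(n, a) = -4 + (a - 1*(-12)) = -4 + (a + 12) = -4 + (12 + a) = 8 + a)
1633336 - (721971 - 249164)/((-172 + 694*U(28, 11)) + 1233330) = 1633336 - (721971 - 249164)/((-172 + 694*(8 + 11)) + 1233330) = 1633336 - 472807/((-172 + 694*19) + 1233330) = 1633336 - 472807/((-172 + 13186) + 1233330) = 1633336 - 472807/(13014 + 1233330) = 1633336 - 472807/1246344 = 2035698050777/1246344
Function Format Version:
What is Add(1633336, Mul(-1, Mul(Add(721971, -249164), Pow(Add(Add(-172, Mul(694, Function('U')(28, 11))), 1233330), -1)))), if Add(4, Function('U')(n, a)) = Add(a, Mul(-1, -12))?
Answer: Rational(2035698050777, 1246344) ≈ 1.6333e+6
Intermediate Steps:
Function('U')(n, a) = Add(8, a) (Function('U')(n, a) = Add(-4, Add(a, Mul(-1, -12))) = Add(-4, Add(a, 12)) = Add(-4, Add(12, a)) = Add(8, a))
Add(1633336, Mul(-1, Mul(Add(721971, -249164), Pow(Add(Add(-172, Mul(694, Function('U')(28, 11))), 1233330), -1)))) = Add(1633336, Mul(-1, Mul(Add(721971, -249164), Pow(Add(Add(-172, Mul(694, Add(8, 11))), 1233330), -1)))) = Add(1633336, Mul(-1, Mul(472807, Pow(Add(Add(-172, Mul(694, 19)), 1233330), -1)))) = Add(1633336, Mul(-1, Mul(472807, Pow(Add(Add(-172, 13186), 1233330), -1)))) = Add(1633336, Mul(-1, Mul(472807, Pow(Add(13014, 1233330), -1)))) = Add(1633336, Mul(-1, Mul(472807, Pow(1246344, -1)))) = Add(1633336, Mul(-1, Mul(472807, Rational(1, 1246344)))) = Add(1633336, Mul(-1, Rational(472807, 1246344))) = Add(1633336, Rational(-472807, 1246344)) = Rational(2035698050777, 1246344)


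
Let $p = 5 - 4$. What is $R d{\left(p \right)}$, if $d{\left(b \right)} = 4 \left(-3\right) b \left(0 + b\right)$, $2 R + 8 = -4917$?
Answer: $29550$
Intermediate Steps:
$R = - \frac{4925}{2}$ ($R = -4 + \frac{1}{2} \left(-4917\right) = -4 - \frac{4917}{2} = - \frac{4925}{2} \approx -2462.5$)
$p = 1$
$d{\left(b \right)} = - 12 b^{2}$ ($d{\left(b \right)} = - 12 b b = - 12 b^{2}$)
$R d{\left(p \right)} = - \frac{4925 \left(- 12 \cdot 1^{2}\right)}{2} = - \frac{4925 \left(\left(-12\right) 1\right)}{2} = \left(- \frac{4925}{2}\right) \left(-12\right) = 29550$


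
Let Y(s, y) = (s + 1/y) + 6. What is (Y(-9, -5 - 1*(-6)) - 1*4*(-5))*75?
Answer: 1350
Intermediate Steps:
Y(s, y) = 6 + s + 1/y
(Y(-9, -5 - 1*(-6)) - 1*4*(-5))*75 = ((6 - 9 + 1/(-5 - 1*(-6))) - 1*4*(-5))*75 = ((6 - 9 + 1/(-5 + 6)) - 4*(-5))*75 = ((6 - 9 + 1/1) + 20)*75 = ((6 - 9 + 1) + 20)*75 = (-2 + 20)*75 = 18*75 = 1350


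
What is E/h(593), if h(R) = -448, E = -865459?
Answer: 123637/64 ≈ 1931.8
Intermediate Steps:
E/h(593) = -865459/(-448) = -865459*(-1/448) = 123637/64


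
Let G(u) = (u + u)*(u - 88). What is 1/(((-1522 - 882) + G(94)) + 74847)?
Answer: 1/73571 ≈ 1.3592e-5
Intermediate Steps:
G(u) = 2*u*(-88 + u) (G(u) = (2*u)*(-88 + u) = 2*u*(-88 + u))
1/(((-1522 - 882) + G(94)) + 74847) = 1/(((-1522 - 882) + 2*94*(-88 + 94)) + 74847) = 1/((-2404 + 2*94*6) + 74847) = 1/((-2404 + 1128) + 74847) = 1/(-1276 + 74847) = 1/73571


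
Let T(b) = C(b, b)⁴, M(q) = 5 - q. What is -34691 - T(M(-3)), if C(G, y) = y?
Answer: -38787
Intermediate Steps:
T(b) = b⁴
-34691 - T(M(-3)) = -34691 - (5 - 1*(-3))⁴ = -34691 - (5 + 3)⁴ = -34691 - 1*8⁴ = -34691 - 1*4096 = -34691 - 4096 = -38787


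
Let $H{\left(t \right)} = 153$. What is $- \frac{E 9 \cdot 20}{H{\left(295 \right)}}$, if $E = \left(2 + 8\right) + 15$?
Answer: $- \frac{500}{17} \approx -29.412$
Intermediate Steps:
$E = 25$ ($E = 10 + 15 = 25$)
$- \frac{E 9 \cdot 20}{H{\left(295 \right)}} = - \frac{25 \cdot 9 \cdot 20}{153} = - \frac{225 \cdot 20}{153} = - \frac{4500}{153} = \left(-1\right) \frac{500}{17} = - \frac{500}{17}$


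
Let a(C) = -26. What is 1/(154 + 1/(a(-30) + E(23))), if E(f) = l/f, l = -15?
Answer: 613/94379 ≈ 0.0064951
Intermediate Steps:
E(f) = -15/f
1/(154 + 1/(a(-30) + E(23))) = 1/(154 + 1/(-26 - 15/23)) = 1/(154 + 1/(-613/23)) = 1/(154 - 23/613) = 1/(94379/613) = 613/94379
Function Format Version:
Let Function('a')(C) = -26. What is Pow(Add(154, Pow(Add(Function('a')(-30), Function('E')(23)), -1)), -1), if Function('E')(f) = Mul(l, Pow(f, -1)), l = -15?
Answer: Rational(613, 94379) ≈ 0.0064951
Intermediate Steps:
Function('E')(f) = Mul(-15, Pow(f, -1))
Pow(Add(154, Pow(Add(Function('a')(-30), Function('E')(23)), -1)), -1) = Pow(Add(154, Pow(Add(-26, Mul(-15, Pow(23, -1))), -1)), -1) = Pow(Add(154, Pow(Add(-26, Mul(-15, Rational(1, 23))), -1)), -1) = Pow(Add(154, Pow(Add(-26, Rational(-15, 23)), -1)), -1) = Pow(Add(154, Pow(Rational(-613, 23), -1)), -1) = Pow(Add(154, Rational(-23, 613)), -1) = Pow(Rational(94379, 613), -1) = Rational(613, 94379)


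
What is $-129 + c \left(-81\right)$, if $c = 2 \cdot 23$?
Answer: $-3855$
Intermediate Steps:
$c = 46$
$-129 + c \left(-81\right) = -129 + 46 \left(-81\right) = -129 - 3726 = -3855$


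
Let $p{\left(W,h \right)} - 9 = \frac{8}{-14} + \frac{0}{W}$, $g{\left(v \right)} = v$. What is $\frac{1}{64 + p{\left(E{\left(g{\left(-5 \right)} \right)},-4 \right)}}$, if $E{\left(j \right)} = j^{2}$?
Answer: $\frac{7}{507} \approx 0.013807$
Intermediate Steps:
$p{\left(W,h \right)} = \frac{59}{7}$ ($p{\left(W,h \right)} = 9 + \left(\frac{8}{-14} + \frac{0}{W}\right) = 9 + \left(8 \left(- \frac{1}{14}\right) + 0\right) = 9 + \left(- \frac{4}{7} + 0\right) = 9 - \frac{4}{7} = \frac{59}{7}$)
$\frac{1}{64 + p{\left(E{\left(g{\left(-5 \right)} \right)},-4 \right)}} = \frac{1}{64 + \frac{59}{7}} = \frac{1}{\frac{507}{7}} = \frac{7}{507}$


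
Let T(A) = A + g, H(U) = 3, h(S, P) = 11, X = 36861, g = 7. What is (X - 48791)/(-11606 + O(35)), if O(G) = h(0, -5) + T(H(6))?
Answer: 2386/2317 ≈ 1.0298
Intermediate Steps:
T(A) = 7 + A (T(A) = A + 7 = 7 + A)
O(G) = 21 (O(G) = 11 + (7 + 3) = 11 + 10 = 21)
(X - 48791)/(-11606 + O(35)) = (36861 - 48791)/(-11606 + 21) = -11930/(-11585) = -11930*(-1/11585) = 2386/2317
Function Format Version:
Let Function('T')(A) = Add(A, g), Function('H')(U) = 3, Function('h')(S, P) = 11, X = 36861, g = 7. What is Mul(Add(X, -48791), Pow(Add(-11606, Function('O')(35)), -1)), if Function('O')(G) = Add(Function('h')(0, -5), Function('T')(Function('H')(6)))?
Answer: Rational(2386, 2317) ≈ 1.0298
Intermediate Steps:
Function('T')(A) = Add(7, A) (Function('T')(A) = Add(A, 7) = Add(7, A))
Function('O')(G) = 21 (Function('O')(G) = Add(11, Add(7, 3)) = Add(11, 10) = 21)
Mul(Add(X, -48791), Pow(Add(-11606, Function('O')(35)), -1)) = Mul(Add(36861, -48791), Pow(Add(-11606, 21), -1)) = Mul(-11930, Pow(-11585, -1)) = Mul(-11930, Rational(-1, 11585)) = Rational(2386, 2317)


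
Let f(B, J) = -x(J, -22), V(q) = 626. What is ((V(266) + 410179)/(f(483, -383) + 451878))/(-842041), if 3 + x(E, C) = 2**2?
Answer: -24165/22382291821 ≈ -1.0796e-6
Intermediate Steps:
x(E, C) = 1 (x(E, C) = -3 + 2**2 = -3 + 4 = 1)
f(B, J) = -1 (f(B, J) = -1*1 = -1)
((V(266) + 410179)/(f(483, -383) + 451878))/(-842041) = ((626 + 410179)/(-1 + 451878))/(-842041) = (410805/451877)*(-1/842041) = (410805*(1/451877))*(-1/842041) = (24165/26581)*(-1/842041) = -24165/22382291821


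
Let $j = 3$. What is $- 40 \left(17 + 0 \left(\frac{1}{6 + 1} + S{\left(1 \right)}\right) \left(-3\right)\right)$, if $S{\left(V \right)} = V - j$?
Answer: $-680$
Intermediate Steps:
$S{\left(V \right)} = -3 + V$ ($S{\left(V \right)} = V - 3 = -3 + V$)
$- 40 \left(17 + 0 \left(\frac{1}{6 + 1} + S{\left(1 \right)}\right) \left(-3\right)\right) = - 40 \left(17 + 0 \left(\frac{1}{6 + 1} + \left(-3 + 1\right)\right) \left(-3\right)\right) = - 40 \left(17 + 0 \left(\frac{1}{7} - 2\right) \left(-3\right)\right) = - 40 \left(17 + 0 \left(- \frac{13}{7}\right) \left(-3\right)\right) = - 40 \left(17 + 0 \left(-3\right)\right) = - 40 \left(17 + 0\right) = \left(-40\right) 17 = -680$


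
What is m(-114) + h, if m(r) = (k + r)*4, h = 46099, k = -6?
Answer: 45619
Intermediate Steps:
m(r) = -24 + 4*r (m(r) = (-6 + r)*4 = -24 + 4*r)
m(-114) + h = (-24 + 4*(-114)) + 46099 = (-24 - 456) + 46099 = -480 + 46099 = 45619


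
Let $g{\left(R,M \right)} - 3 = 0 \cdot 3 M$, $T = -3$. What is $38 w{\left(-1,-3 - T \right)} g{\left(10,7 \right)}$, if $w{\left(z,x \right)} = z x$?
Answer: $0$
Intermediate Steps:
$g{\left(R,M \right)} = 3$ ($g{\left(R,M \right)} = 3 + 0 \cdot 3 M = 3 + 0 M = 3 + 0 = 3$)
$w{\left(z,x \right)} = x z$
$38 w{\left(-1,-3 - T \right)} g{\left(10,7 \right)} = 38 \left(-3 - -3\right) \left(-1\right) 3 = 38 \left(-3 + 3\right) \left(-1\right) 3 = 38 \cdot 0 \left(-1\right) 3 = 38 \cdot 0 \cdot 3 = 0 \cdot 3 = 0$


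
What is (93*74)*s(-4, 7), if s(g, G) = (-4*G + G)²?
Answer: 3034962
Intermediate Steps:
s(g, G) = 9*G² (s(g, G) = (-3*G)² = 9*G²)
(93*74)*s(-4, 7) = (93*74)*(9*7²) = 6882*(9*49) = 6882*441 = 3034962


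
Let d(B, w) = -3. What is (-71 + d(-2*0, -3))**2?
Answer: 5476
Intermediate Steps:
(-71 + d(-2*0, -3))**2 = (-71 - 3)**2 = (-74)**2 = 5476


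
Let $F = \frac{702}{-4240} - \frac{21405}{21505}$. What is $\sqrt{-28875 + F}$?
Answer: $\frac{i \sqrt{600191815584705630}}{4559060} \approx 169.93 i$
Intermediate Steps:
$F = - \frac{10585371}{9118120}$ ($F = 702 \left(- \frac{1}{4240}\right) - \frac{4281}{4301} = - \frac{351}{2120} - \frac{4281}{4301} = - \frac{10585371}{9118120} \approx -1.1609$)
$\sqrt{-28875 + F} = \sqrt{-28875 - \frac{10585371}{9118120}} = \sqrt{- \frac{263296300371}{9118120}} = \frac{i \sqrt{600191815584705630}}{4559060}$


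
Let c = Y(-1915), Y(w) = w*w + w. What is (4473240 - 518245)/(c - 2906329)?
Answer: 3954995/758981 ≈ 5.2109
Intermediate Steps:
Y(w) = w + w² (Y(w) = w² + w = w + w²)
c = 3665310 (c = -1915*(1 - 1915) = -1915*(-1914) = 3665310)
(4473240 - 518245)/(c - 2906329) = (4473240 - 518245)/(3665310 - 2906329) = 3954995/758981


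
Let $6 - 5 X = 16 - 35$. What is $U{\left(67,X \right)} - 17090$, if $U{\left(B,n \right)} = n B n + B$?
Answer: $-15348$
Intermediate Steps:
$X = 5$ ($X = \frac{6}{5} - \frac{16 - 35}{5} = \frac{6}{5} - - \frac{19}{5} = \frac{6}{5} + \frac{19}{5} = 5$)
$U{\left(B,n \right)} = B + B n^{2}$ ($U{\left(B,n \right)} = B n n + B = B n^{2} + B = B + B n^{2}$)
$U{\left(67,X \right)} - 17090 = 67 \left(1 + 5^{2}\right) - 17090 = 67 \left(1 + 25\right) - 17090 = 67 \cdot 26 - 17090 = 1742 - 17090 = -15348$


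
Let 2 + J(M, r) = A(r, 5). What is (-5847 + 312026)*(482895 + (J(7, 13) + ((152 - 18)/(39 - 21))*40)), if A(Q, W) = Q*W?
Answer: 1331664937058/9 ≈ 1.4796e+11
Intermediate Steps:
J(M, r) = -2 + 5*r (J(M, r) = -2 + r*5 = -2 + 5*r)
(-5847 + 312026)*(482895 + (J(7, 13) + ((152 - 18)/(39 - 21))*40)) = (-5847 + 312026)*(482895 + ((-2 + 5*13) + ((152 - 18)/(39 - 21))*40)) = 306179*(482895 + ((-2 + 65) + (134/18)*40)) = 306179*(482895 + (63 + (134*(1/18))*40)) = 306179*(482895 + (63 + (67/9)*40)) = 306179*(482895 + (63 + 2680/9)) = 306179*(482895 + 3247/9) = 306179*(4349302/9) = 1331664937058/9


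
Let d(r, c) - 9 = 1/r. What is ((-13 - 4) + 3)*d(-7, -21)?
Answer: -124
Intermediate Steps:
d(r, c) = 9 + 1/r
((-13 - 4) + 3)*d(-7, -21) = ((-13 - 4) + 3)*(9 + 1/(-7)) = (-17 + 3)*(9 - ⅐) = -14*62/7 = -124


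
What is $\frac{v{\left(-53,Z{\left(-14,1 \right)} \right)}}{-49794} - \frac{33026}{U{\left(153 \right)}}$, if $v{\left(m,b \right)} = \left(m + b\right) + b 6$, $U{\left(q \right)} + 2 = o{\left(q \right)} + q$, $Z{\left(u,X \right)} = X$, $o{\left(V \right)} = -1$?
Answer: $- \frac{137040812}{622425} \approx -220.17$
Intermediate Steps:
$U{\left(q \right)} = -3 + q$ ($U{\left(q \right)} = -2 + \left(-1 + q\right) = -3 + q$)
$v{\left(m,b \right)} = m + 7 b$ ($v{\left(m,b \right)} = \left(b + m\right) + 6 b = m + 7 b$)
$\frac{v{\left(-53,Z{\left(-14,1 \right)} \right)}}{-49794} - \frac{33026}{U{\left(153 \right)}} = \frac{-53 + 7 \cdot 1}{-49794} - \frac{33026}{-3 + 153} = \left(-53 + 7\right) \left(- \frac{1}{49794}\right) - \frac{33026}{150} = \left(-46\right) \left(- \frac{1}{49794}\right) - \frac{16513}{75} = \frac{23}{24897} - \frac{16513}{75} = - \frac{137040812}{622425}$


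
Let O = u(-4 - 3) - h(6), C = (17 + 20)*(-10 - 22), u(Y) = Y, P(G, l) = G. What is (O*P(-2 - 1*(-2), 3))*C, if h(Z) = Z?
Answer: 0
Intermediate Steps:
C = -1184 (C = 37*(-32) = -1184)
O = -13 (O = (-4 - 3) - 1*6 = -7 - 6 = -13)
(O*P(-2 - 1*(-2), 3))*C = -13*(-2 - 1*(-2))*(-1184) = -13*(-2 + 2)*(-1184) = -13*0*(-1184) = 0*(-1184) = 0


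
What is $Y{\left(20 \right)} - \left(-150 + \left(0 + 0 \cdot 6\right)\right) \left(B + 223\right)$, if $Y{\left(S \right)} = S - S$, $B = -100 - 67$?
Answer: $8400$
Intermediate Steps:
$B = -167$ ($B = -100 - 67 = -167$)
$Y{\left(S \right)} = 0$
$Y{\left(20 \right)} - \left(-150 + \left(0 + 0 \cdot 6\right)\right) \left(B + 223\right) = 0 - \left(-150 + \left(0 + 0 \cdot 6\right)\right) \left(-167 + 223\right) = 0 - \left(-150 + \left(0 + 0\right)\right) 56 = 0 - \left(-150 + 0\right) 56 = 0 - \left(-150\right) 56 = 0 - -8400 = 0 + 8400 = 8400$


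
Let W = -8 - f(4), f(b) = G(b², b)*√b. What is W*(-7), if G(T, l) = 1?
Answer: 70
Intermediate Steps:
f(b) = √b (f(b) = 1*√b = √b)
W = -10 (W = -8 - √4 = -8 - 1*2 = -8 - 2 = -10)
W*(-7) = -10*(-7) = 70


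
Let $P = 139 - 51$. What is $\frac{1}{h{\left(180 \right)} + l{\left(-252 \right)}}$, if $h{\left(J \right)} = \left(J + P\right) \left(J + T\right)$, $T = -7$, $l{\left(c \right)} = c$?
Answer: $\frac{1}{46112} \approx 2.1686 \cdot 10^{-5}$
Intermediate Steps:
$P = 88$
$h{\left(J \right)} = \left(-7 + J\right) \left(88 + J\right)$ ($h{\left(J \right)} = \left(J + 88\right) \left(J - 7\right) = \left(88 + J\right) \left(-7 + J\right) = \left(-7 + J\right) \left(88 + J\right)$)
$\frac{1}{h{\left(180 \right)} + l{\left(-252 \right)}} = \frac{1}{\left(-616 + 180^{2} + 81 \cdot 180\right) - 252} = \frac{1}{\left(-616 + 32400 + 14580\right) - 252} = \frac{1}{46364 - 252} = \frac{1}{46112}$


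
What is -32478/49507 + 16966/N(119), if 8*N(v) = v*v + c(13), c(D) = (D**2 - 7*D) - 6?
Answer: 6257226722/704633131 ≈ 8.8801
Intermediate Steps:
c(D) = -6 + D**2 - 7*D
N(v) = 9 + v**2/8 (N(v) = (v*v + (-6 + 13**2 - 7*13))/8 = (v**2 + (-6 + 169 - 91))/8 = (v**2 + 72)/8 = (72 + v**2)/8 = 9 + v**2/8)
-32478/49507 + 16966/N(119) = -32478/49507 + 16966/(9 + (1/8)*119**2) = -32478*1/49507 + 16966/(9 + (1/8)*14161) = -32478/49507 + 16966/(9 + 14161/8) = -32478/49507 + 16966/(14233/8) = -32478/49507 + 16966*(8/14233) = -32478/49507 + 135728/14233 = 6257226722/704633131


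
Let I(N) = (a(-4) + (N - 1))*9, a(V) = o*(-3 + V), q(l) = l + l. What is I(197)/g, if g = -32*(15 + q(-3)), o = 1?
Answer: -189/32 ≈ -5.9063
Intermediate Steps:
q(l) = 2*l
g = -288 (g = -32*(15 + 2*(-3)) = -32*(15 - 6) = -32*9 = -288)
a(V) = -3 + V (a(V) = 1*(-3 + V) = -3 + V)
I(N) = -72 + 9*N (I(N) = ((-3 - 4) + (N - 1))*9 = (-7 + (-1 + N))*9 = (-8 + N)*9 = -72 + 9*N)
I(197)/g = (-72 + 9*197)/(-288) = (-72 + 1773)*(-1/288) = 1701*(-1/288) = -189/32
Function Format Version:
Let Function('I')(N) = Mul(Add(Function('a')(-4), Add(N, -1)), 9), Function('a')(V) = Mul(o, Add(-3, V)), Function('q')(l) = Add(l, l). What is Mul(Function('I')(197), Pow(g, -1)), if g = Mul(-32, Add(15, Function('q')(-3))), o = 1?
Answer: Rational(-189, 32) ≈ -5.9063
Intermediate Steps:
Function('q')(l) = Mul(2, l)
g = -288 (g = Mul(-32, Add(15, Mul(2, -3))) = Mul(-32, Add(15, -6)) = Mul(-32, 9) = -288)
Function('a')(V) = Add(-3, V) (Function('a')(V) = Mul(1, Add(-3, V)) = Add(-3, V))
Function('I')(N) = Add(-72, Mul(9, N)) (Function('I')(N) = Mul(Add(Add(-3, -4), Add(N, -1)), 9) = Mul(Add(-7, Add(-1, N)), 9) = Mul(Add(-8, N), 9) = Add(-72, Mul(9, N)))
Mul(Function('I')(197), Pow(g, -1)) = Mul(Add(-72, Mul(9, 197)), Pow(-288, -1)) = Mul(Add(-72, 1773), Rational(-1, 288)) = Mul(1701, Rational(-1, 288)) = Rational(-189, 32)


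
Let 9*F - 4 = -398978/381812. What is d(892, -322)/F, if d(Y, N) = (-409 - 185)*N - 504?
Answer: 109253976552/188045 ≈ 5.8100e+5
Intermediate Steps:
d(Y, N) = -504 - 594*N (d(Y, N) = -594*N - 504 = -504 - 594*N)
F = 188045/572718 (F = 4/9 + (-398978/381812)/9 = 4/9 + (-398978*1/381812)/9 = 4/9 + (⅑)*(-199489/190906) = 4/9 - 199489/1718154 = 188045/572718 ≈ 0.32834)
d(892, -322)/F = (-504 - 594*(-322))/(188045/572718) = (-504 + 191268)*(572718/188045) = 190764*(572718/188045) = 109253976552/188045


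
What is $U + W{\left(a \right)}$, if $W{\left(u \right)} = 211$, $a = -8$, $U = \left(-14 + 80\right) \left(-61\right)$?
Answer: $-3815$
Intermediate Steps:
$U = -4026$ ($U = 66 \left(-61\right) = -4026$)
$U + W{\left(a \right)} = -4026 + 211 = -3815$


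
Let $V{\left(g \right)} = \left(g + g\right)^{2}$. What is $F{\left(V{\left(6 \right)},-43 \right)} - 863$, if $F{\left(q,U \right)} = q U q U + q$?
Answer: $38340145$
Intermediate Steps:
$V{\left(g \right)} = 4 g^{2}$ ($V{\left(g \right)} = \left(2 g\right)^{2} = 4 g^{2}$)
$F{\left(q,U \right)} = q + U^{2} q^{2}$ ($F{\left(q,U \right)} = U q q U + q = U q^{2} U + q = U^{2} q^{2} + q = q + U^{2} q^{2}$)
$F{\left(V{\left(6 \right)},-43 \right)} - 863 = 4 \cdot 6^{2} \left(1 + 4 \cdot 6^{2} \left(-43\right)^{2}\right) - 863 = 4 \cdot 36 \left(1 + 4 \cdot 36 \cdot 1849\right) - 863 = 144 \left(1 + 144 \cdot 1849\right) - 863 = 144 \left(1 + 266256\right) - 863 = 144 \cdot 266257 - 863 = 38341008 - 863 = 38340145$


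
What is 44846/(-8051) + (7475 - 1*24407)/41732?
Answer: -501958201/83996083 ≈ -5.9760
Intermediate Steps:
44846/(-8051) + (7475 - 1*24407)/41732 = 44846*(-1/8051) + (7475 - 24407)*(1/41732) = -44846/8051 - 16932*1/41732 = -44846/8051 - 4233/10433 = -501958201/83996083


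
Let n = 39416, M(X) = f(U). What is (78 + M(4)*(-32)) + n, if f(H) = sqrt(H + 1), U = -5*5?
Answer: 39494 - 64*I*sqrt(6) ≈ 39494.0 - 156.77*I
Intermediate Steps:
U = -25
f(H) = sqrt(1 + H)
M(X) = 2*I*sqrt(6) (M(X) = sqrt(1 - 25) = sqrt(-24) = 2*I*sqrt(6))
(78 + M(4)*(-32)) + n = (78 + (2*I*sqrt(6))*(-32)) + 39416 = (78 - 64*I*sqrt(6)) + 39416 = 39494 - 64*I*sqrt(6)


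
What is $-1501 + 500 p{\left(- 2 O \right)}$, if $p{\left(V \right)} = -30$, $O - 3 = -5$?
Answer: $-16501$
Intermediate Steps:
$O = -2$ ($O = 3 - 5 = -2$)
$-1501 + 500 p{\left(- 2 O \right)} = -1501 + 500 \left(-30\right) = -1501 - 15000 = -16501$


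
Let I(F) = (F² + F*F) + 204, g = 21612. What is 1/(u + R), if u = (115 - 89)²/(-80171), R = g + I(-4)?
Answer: 6167/134736564 ≈ 4.5771e-5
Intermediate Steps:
I(F) = 204 + 2*F² (I(F) = (F² + F²) + 204 = 2*F² + 204 = 204 + 2*F²)
R = 21848 (R = 21612 + (204 + 2*(-4)²) = 21612 + (204 + 2*16) = 21612 + (204 + 32) = 21612 + 236 = 21848)
u = -52/6167 (u = 26²*(-1/80171) = 676*(-1/80171) = -52/6167 ≈ -0.0084320)
1/(u + R) = 1/(-52/6167 + 21848) = 1/(134736564/6167) = 6167/134736564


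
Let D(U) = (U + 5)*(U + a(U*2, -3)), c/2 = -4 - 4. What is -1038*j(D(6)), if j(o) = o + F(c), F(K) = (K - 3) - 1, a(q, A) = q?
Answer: -184764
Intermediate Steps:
c = -16 (c = 2*(-4 - 4) = 2*(-8) = -16)
F(K) = -4 + K (F(K) = (-3 + K) - 1 = -4 + K)
D(U) = 3*U*(5 + U) (D(U) = (U + 5)*(U + U*2) = (5 + U)*(U + 2*U) = (5 + U)*(3*U) = 3*U*(5 + U))
j(o) = -20 + o (j(o) = o + (-4 - 16) = o - 20 = -20 + o)
-1038*j(D(6)) = -1038*(-20 + 3*6*(5 + 6)) = -1038*(-20 + 3*6*11) = -1038*(-20 + 198) = -1038*178 = -184764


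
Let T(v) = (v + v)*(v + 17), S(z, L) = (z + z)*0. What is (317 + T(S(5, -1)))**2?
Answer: 100489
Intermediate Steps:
S(z, L) = 0 (S(z, L) = (2*z)*0 = 0)
T(v) = 2*v*(17 + v) (T(v) = (2*v)*(17 + v) = 2*v*(17 + v))
(317 + T(S(5, -1)))**2 = (317 + 2*0*(17 + 0))**2 = (317 + 2*0*17)**2 = (317 + 0)**2 = 317**2 = 100489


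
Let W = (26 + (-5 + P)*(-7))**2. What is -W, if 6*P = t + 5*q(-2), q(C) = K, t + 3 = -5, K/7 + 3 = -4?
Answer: -4566769/36 ≈ -1.2685e+5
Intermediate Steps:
K = -49 (K = -21 + 7*(-4) = -21 - 28 = -49)
t = -8 (t = -3 - 5 = -8)
q(C) = -49
P = -253/6 (P = (-8 + 5*(-49))/6 = (-8 - 245)/6 = (1/6)*(-253) = -253/6 ≈ -42.167)
W = 4566769/36 (W = (26 + (-5 - 253/6)*(-7))**2 = (26 - 283/6*(-7))**2 = (26 + 1981/6)**2 = (2137/6)**2 = 4566769/36 ≈ 1.2685e+5)
-W = -1*4566769/36 = -4566769/36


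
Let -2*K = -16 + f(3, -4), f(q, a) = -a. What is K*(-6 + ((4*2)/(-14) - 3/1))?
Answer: -402/7 ≈ -57.429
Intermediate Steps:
K = 6 (K = -(-16 - 1*(-4))/2 = -(-16 + 4)/2 = -1/2*(-12) = 6)
K*(-6 + ((4*2)/(-14) - 3/1)) = 6*(-6 + ((4*2)/(-14) - 3/1)) = 6*(-6 + (8*(-1/14) - 3*1)) = 6*(-6 + (-4/7 - 3)) = 6*(-6 - 25/7) = 6*(-67/7) = -402/7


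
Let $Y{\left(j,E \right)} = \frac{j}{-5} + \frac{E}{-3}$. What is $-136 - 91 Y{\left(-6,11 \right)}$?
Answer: $\frac{1327}{15} \approx 88.467$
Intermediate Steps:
$Y{\left(j,E \right)} = - \frac{E}{3} - \frac{j}{5}$ ($Y{\left(j,E \right)} = j \left(- \frac{1}{5}\right) + E \left(- \frac{1}{3}\right) = - \frac{j}{5} - \frac{E}{3} = - \frac{E}{3} - \frac{j}{5}$)
$-136 - 91 Y{\left(-6,11 \right)} = -136 - 91 \left(\left(- \frac{1}{3}\right) 11 - - \frac{6}{5}\right) = -136 - 91 \left(- \frac{11}{3} + \frac{6}{5}\right) = -136 - - \frac{3367}{15} = -136 + \frac{3367}{15} = \frac{1327}{15}$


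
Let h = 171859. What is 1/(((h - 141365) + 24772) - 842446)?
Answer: -1/787180 ≈ -1.2704e-6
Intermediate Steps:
1/(((h - 141365) + 24772) - 842446) = 1/(((171859 - 141365) + 24772) - 842446) = 1/((30494 + 24772) - 842446) = 1/(55266 - 842446) = 1/(-787180) = -1/787180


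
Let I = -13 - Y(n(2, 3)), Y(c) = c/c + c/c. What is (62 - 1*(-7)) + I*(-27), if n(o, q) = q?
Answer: 474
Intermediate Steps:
Y(c) = 2 (Y(c) = 1 + 1 = 2)
I = -15 (I = -13 - 1*2 = -13 - 2 = -15)
(62 - 1*(-7)) + I*(-27) = (62 - 1*(-7)) - 15*(-27) = (62 + 7) + 405 = 69 + 405 = 474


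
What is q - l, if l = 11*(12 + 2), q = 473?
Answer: 319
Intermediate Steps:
l = 154 (l = 11*14 = 154)
q - l = 473 - 1*154 = 473 - 154 = 319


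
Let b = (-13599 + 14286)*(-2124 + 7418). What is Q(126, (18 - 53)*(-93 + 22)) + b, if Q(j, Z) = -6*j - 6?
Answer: 3636216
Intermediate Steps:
Q(j, Z) = -6 - 6*j
b = 3636978 (b = 687*5294 = 3636978)
Q(126, (18 - 53)*(-93 + 22)) + b = (-6 - 6*126) + 3636978 = (-6 - 756) + 3636978 = -762 + 3636978 = 3636216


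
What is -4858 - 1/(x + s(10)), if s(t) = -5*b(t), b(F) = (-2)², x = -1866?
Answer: -9162187/1886 ≈ -4858.0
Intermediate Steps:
b(F) = 4
s(t) = -20 (s(t) = -5*4 = -20)
-4858 - 1/(x + s(10)) = -4858 - 1/(-1866 - 20) = -4858 - 1/(-1886) = -4858 - 1*(-1/1886) = -4858 + 1/1886 = -9162187/1886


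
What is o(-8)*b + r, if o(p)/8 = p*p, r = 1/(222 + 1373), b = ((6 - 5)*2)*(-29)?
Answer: -47365119/1595 ≈ -29696.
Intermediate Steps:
b = -58 (b = (1*2)*(-29) = 2*(-29) = -58)
r = 1/1595 ≈ 0.00062696
o(p) = 8*p² (o(p) = 8*(p*p) = 8*p²)
o(-8)*b + r = (8*(-8)²)*(-58) + 1/1595 = (8*64)*(-58) + 1/1595 = 512*(-58) + 1/1595 = -29696 + 1/1595 = -47365119/1595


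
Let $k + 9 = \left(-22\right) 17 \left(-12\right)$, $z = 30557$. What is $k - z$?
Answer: $-26078$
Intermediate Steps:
$k = 4479$ ($k = -9 + \left(-22\right) 17 \left(-12\right) = -9 - -4488 = -9 + 4488 = 4479$)
$k - z = 4479 - 30557 = -26078$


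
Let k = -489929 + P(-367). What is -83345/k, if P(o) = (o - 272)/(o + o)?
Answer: 61175230/359607247 ≈ 0.17012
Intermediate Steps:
P(o) = (-272 + o)/(2*o) (P(o) = (-272 + o)/((2*o)) = (-272 + o)*(1/(2*o)) = (-272 + o)/(2*o))
k = -359607247/734 (k = -489929 + (1/2)*(-272 - 367)/(-367) = -489929 + (1/2)*(-1/367)*(-639) = -489929 + 639/734 = -359607247/734 ≈ -4.8993e+5)
-83345/k = -83345/(-359607247/734) = -83345*(-734/359607247) = 61175230/359607247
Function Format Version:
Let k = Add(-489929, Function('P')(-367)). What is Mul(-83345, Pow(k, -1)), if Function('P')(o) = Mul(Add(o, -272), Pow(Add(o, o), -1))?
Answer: Rational(61175230, 359607247) ≈ 0.17012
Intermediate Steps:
Function('P')(o) = Mul(Rational(1, 2), Pow(o, -1), Add(-272, o)) (Function('P')(o) = Mul(Add(-272, o), Pow(Mul(2, o), -1)) = Mul(Add(-272, o), Mul(Rational(1, 2), Pow(o, -1))) = Mul(Rational(1, 2), Pow(o, -1), Add(-272, o)))
k = Rational(-359607247, 734) (k = Add(-489929, Mul(Rational(1, 2), Pow(-367, -1), Add(-272, -367))) = Add(-489929, Mul(Rational(1, 2), Rational(-1, 367), -639)) = Add(-489929, Rational(639, 734)) = Rational(-359607247, 734) ≈ -4.8993e+5)
Mul(-83345, Pow(k, -1)) = Mul(-83345, Pow(Rational(-359607247, 734), -1)) = Mul(-83345, Rational(-734, 359607247)) = Rational(61175230, 359607247)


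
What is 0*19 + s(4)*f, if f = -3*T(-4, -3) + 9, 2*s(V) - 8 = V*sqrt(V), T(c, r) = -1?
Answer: 96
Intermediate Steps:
s(V) = 4 + V**(3/2)/2 (s(V) = 4 + (V*sqrt(V))/2 = 4 + V**(3/2)/2)
f = 12 (f = -3*(-1) + 9 = 3 + 9 = 12)
0*19 + s(4)*f = 0*19 + (4 + 4**(3/2)/2)*12 = 0 + (4 + (1/2)*8)*12 = 0 + (4 + 4)*12 = 0 + 8*12 = 0 + 96 = 96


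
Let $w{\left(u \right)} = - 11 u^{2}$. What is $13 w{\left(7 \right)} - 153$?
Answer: $-7160$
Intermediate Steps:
$13 w{\left(7 \right)} - 153 = 13 \left(- 11 \cdot 7^{2}\right) - 153 = 13 \left(\left(-11\right) 49\right) - 153 = 13 \left(-539\right) - 153 = -7007 - 153 = -7160$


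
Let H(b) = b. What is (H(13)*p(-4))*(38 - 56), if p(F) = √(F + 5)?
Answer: -234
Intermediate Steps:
p(F) = √(5 + F)
(H(13)*p(-4))*(38 - 56) = (13*√(5 - 4))*(38 - 56) = (13*√1)*(-18) = (13*1)*(-18) = 13*(-18) = -234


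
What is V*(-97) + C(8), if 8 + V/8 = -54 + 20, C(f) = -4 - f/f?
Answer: 32587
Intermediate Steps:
C(f) = -5 (C(f) = -4 - 1*1 = -4 - 1 = -5)
V = -336 (V = -64 + 8*(-54 + 20) = -64 + 8*(-34) = -64 - 272 = -336)
V*(-97) + C(8) = -336*(-97) - 5 = 32592 - 5 = 32587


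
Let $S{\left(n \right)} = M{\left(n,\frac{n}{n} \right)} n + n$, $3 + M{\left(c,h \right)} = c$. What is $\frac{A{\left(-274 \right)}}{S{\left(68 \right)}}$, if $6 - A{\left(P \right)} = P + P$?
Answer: $\frac{277}{2244} \approx 0.12344$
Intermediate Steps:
$M{\left(c,h \right)} = -3 + c$
$A{\left(P \right)} = 6 - 2 P$ ($A{\left(P \right)} = 6 - \left(P + P\right) = 6 - 2 P$)
$S{\left(n \right)} = n + n \left(-3 + n\right)$ ($S{\left(n \right)} = \left(-3 + n\right) n + n = n \left(-3 + n\right) + n = n + n \left(-3 + n\right)$)
$\frac{A{\left(-274 \right)}}{S{\left(68 \right)}} = \frac{6 - -548}{68 \left(-2 + 68\right)} = \frac{6 + 548}{68 \cdot 66} = \frac{554}{4488} = 554 \cdot \frac{1}{4488} = \frac{277}{2244}$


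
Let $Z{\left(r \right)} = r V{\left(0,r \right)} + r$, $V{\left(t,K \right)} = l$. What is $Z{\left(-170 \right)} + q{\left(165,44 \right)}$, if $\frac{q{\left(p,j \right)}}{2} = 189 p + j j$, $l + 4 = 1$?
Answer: $66582$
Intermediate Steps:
$l = -3$ ($l = -4 + 1 = -3$)
$V{\left(t,K \right)} = -3$
$q{\left(p,j \right)} = 2 j^{2} + 378 p$ ($q{\left(p,j \right)} = 2 \left(189 p + j j\right) = 2 \left(189 p + j^{2}\right) = 2 \left(j^{2} + 189 p\right) = 2 j^{2} + 378 p$)
$Z{\left(r \right)} = - 2 r$ ($Z{\left(r \right)} = r \left(-3\right) + r = - 3 r + r = - 2 r$)
$Z{\left(-170 \right)} + q{\left(165,44 \right)} = \left(-2\right) \left(-170\right) + \left(2 \cdot 44^{2} + 378 \cdot 165\right) = 340 + \left(2 \cdot 1936 + 62370\right) = 340 + \left(3872 + 62370\right) = 340 + 66242 = 66582$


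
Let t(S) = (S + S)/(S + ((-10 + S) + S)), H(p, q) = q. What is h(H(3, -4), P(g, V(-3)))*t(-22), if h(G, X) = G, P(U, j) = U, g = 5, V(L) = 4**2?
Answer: -44/19 ≈ -2.3158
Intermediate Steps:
V(L) = 16
t(S) = 2*S/(-10 + 3*S) (t(S) = (2*S)/(S + (-10 + 2*S)) = (2*S)/(-10 + 3*S) = 2*S/(-10 + 3*S))
h(H(3, -4), P(g, V(-3)))*t(-22) = -8*(-22)/(-10 + 3*(-22)) = -8*(-22)/(-10 - 66) = -8*(-22)/(-76) = -8*(-22)*(-1)/76 = -4*11/19 = -44/19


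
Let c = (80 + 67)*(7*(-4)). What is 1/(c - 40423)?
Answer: -1/44539 ≈ -2.2452e-5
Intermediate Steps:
c = -4116 (c = 147*(-28) = -4116)
1/(c - 40423) = 1/(-4116 - 40423) = 1/(-44539) = -1/44539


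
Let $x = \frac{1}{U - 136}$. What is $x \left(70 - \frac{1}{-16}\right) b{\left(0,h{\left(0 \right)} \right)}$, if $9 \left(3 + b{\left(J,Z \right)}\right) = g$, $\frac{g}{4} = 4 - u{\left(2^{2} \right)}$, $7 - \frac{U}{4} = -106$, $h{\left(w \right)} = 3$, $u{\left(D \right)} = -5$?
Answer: $\frac{1121}{5056} \approx 0.22172$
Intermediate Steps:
$U = 452$ ($U = 28 - -424 = 28 + 424 = 452$)
$g = 36$ ($g = 4 \left(4 - -5\right) = 4 \left(4 + 5\right) = 4 \cdot 9 = 36$)
$b{\left(J,Z \right)} = 1$ ($b{\left(J,Z \right)} = -3 + \frac{1}{9} \cdot 36 = -3 + 4 = 1$)
$x = \frac{1}{316}$ ($x = \frac{1}{452 - 136} = \frac{1}{316} \approx 0.0031646$)
$x \left(70 - \frac{1}{-16}\right) b{\left(0,h{\left(0 \right)} \right)} = \frac{70 - \frac{1}{-16}}{316} \cdot 1 = \frac{70 - - \frac{1}{16}}{316} \cdot 1 = \frac{70 + \frac{1}{16}}{316} \cdot 1 = \frac{1}{316} \cdot \frac{1121}{16} \cdot 1 = \frac{1121}{5056} \cdot 1 = \frac{1121}{5056}$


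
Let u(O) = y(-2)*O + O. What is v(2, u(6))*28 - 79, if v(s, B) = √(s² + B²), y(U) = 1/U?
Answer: -79 + 28*√13 ≈ 21.955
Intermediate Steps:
u(O) = O/2 (u(O) = O/(-2) + O = -O/2 + O = O/2)
v(s, B) = √(B² + s²)
v(2, u(6))*28 - 79 = √(((½)*6)² + 2²)*28 - 79 = √(3² + 4)*28 - 79 = √(9 + 4)*28 - 79 = √13*28 - 79 = 28*√13 - 79 = -79 + 28*√13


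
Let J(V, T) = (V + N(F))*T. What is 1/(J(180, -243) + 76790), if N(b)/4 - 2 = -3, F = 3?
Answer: 1/34022 ≈ 2.9393e-5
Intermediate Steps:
N(b) = -4 (N(b) = 8 + 4*(-3) = 8 - 12 = -4)
J(V, T) = T*(-4 + V) (J(V, T) = (V - 4)*T = (-4 + V)*T = T*(-4 + V))
1/(J(180, -243) + 76790) = 1/(-243*(-4 + 180) + 76790) = 1/(-243*176 + 76790) = 1/(-42768 + 76790) = 1/34022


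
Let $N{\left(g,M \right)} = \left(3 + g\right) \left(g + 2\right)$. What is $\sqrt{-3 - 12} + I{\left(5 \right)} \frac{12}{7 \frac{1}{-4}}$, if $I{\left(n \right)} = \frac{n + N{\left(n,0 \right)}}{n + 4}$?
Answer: $- \frac{976}{21} + i \sqrt{15} \approx -46.476 + 3.873 i$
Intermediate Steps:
$N{\left(g,M \right)} = \left(2 + g\right) \left(3 + g\right)$ ($N{\left(g,M \right)} = \left(3 + g\right) \left(2 + g\right) = \left(2 + g\right) \left(3 + g\right)$)
$I{\left(n \right)} = \frac{6 + n^{2} + 6 n}{4 + n}$ ($I{\left(n \right)} = \frac{n + \left(6 + n^{2} + 5 n\right)}{n + 4} = \frac{6 + n^{2} + 6 n}{4 + n}$)
$\sqrt{-3 - 12} + I{\left(5 \right)} \frac{12}{7 \frac{1}{-4}} = \sqrt{-3 - 12} + \frac{6 + 5^{2} + 6 \cdot 5}{4 + 5} \frac{12}{7 \frac{1}{-4}} = \sqrt{-15} + \frac{6 + 25 + 30}{9} \frac{12}{7 \left(- \frac{1}{4}\right)} = i \sqrt{15} + \frac{1}{9} \cdot 61 \frac{12}{- \frac{7}{4}} = i \sqrt{15} + \frac{61 \cdot 12 \left(- \frac{4}{7}\right)}{9} = i \sqrt{15} + \frac{61}{9} \left(- \frac{48}{7}\right) = i \sqrt{15} - \frac{976}{21} = - \frac{976}{21} + i \sqrt{15}$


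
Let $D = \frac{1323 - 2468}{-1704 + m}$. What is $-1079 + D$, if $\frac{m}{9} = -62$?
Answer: $- \frac{2439553}{2262} \approx -1078.5$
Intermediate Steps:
$m = -558$ ($m = 9 \left(-62\right) = -558$)
$D = \frac{1145}{2262}$ ($D = \frac{1323 - 2468}{-1704 - 558} = - \frac{1145}{-2262} = \left(-1145\right) \left(- \frac{1}{2262}\right) = \frac{1145}{2262} \approx 0.50619$)
$-1079 + D = -1079 + \frac{1145}{2262} = - \frac{2439553}{2262}$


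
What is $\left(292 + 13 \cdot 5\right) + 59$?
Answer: $416$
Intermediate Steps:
$\left(292 + 13 \cdot 5\right) + 59 = \left(292 + 65\right) + 59 = 357 + 59 = 416$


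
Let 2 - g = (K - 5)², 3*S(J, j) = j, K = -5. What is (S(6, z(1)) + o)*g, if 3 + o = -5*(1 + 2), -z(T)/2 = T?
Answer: 5488/3 ≈ 1829.3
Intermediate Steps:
z(T) = -2*T
S(J, j) = j/3
g = -98 (g = 2 - (-5 - 5)² = 2 - 1*(-10)² = 2 - 1*100 = 2 - 100 = -98)
o = -18 (o = -3 - 5*(1 + 2) = -3 - 5*3 = -3 - 15 = -18)
(S(6, z(1)) + o)*g = ((-2*1)/3 - 18)*(-98) = ((⅓)*(-2) - 18)*(-98) = (-⅔ - 18)*(-98) = -56/3*(-98) = 5488/3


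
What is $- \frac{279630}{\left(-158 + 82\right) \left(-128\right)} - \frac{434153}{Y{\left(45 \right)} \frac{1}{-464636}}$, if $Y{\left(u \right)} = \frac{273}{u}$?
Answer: $\frac{14717718334228515}{442624} \approx 3.3251 \cdot 10^{10}$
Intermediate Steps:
$- \frac{279630}{\left(-158 + 82\right) \left(-128\right)} - \frac{434153}{Y{\left(45 \right)} \frac{1}{-464636}} = - \frac{279630}{\left(-158 + 82\right) \left(-128\right)} - \frac{434153}{\frac{273}{45} \frac{1}{-464636}} = - \frac{279630}{\left(-76\right) \left(-128\right)} - \frac{434153}{273 \cdot \frac{1}{45} \left(- \frac{1}{464636}\right)} = - \frac{279630}{9728} - \frac{434153}{\frac{91}{15} \left(- \frac{1}{464636}\right)} = \left(-279630\right) \frac{1}{9728} - \frac{434153}{- \frac{91}{6969540}} = - \frac{139815}{4864} - - \frac{3025846699620}{91} = - \frac{139815}{4864} + \frac{3025846699620}{91} = \frac{14717718334228515}{442624}$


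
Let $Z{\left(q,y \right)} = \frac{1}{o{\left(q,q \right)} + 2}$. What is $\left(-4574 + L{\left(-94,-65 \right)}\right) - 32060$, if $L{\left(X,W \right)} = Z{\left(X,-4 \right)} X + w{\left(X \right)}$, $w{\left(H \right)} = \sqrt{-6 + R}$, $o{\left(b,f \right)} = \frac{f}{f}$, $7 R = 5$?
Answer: $- \frac{109996}{3} + \frac{i \sqrt{259}}{7} \approx -36665.0 + 2.2991 i$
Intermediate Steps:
$R = \frac{5}{7}$ ($R = \frac{1}{7} \cdot 5 = \frac{5}{7} \approx 0.71429$)
$o{\left(b,f \right)} = 1$
$w{\left(H \right)} = \frac{i \sqrt{259}}{7}$ ($w{\left(H \right)} = \sqrt{-6 + \frac{5}{7}} = \sqrt{- \frac{37}{7}} = \frac{i \sqrt{259}}{7}$)
$Z{\left(q,y \right)} = \frac{1}{3}$ ($Z{\left(q,y \right)} = \frac{1}{1 + 2} = \frac{1}{3}$)
$L{\left(X,W \right)} = \frac{X}{3} + \frac{i \sqrt{259}}{7}$
$\left(-4574 + L{\left(-94,-65 \right)}\right) - 32060 = \left(-4574 + \left(\frac{1}{3} \left(-94\right) + \frac{i \sqrt{259}}{7}\right)\right) - 32060 = \left(-4574 - \left(\frac{94}{3} - \frac{i \sqrt{259}}{7}\right)\right) - 32060 = \left(- \frac{13816}{3} + \frac{i \sqrt{259}}{7}\right) - 32060 = - \frac{109996}{3} + \frac{i \sqrt{259}}{7}$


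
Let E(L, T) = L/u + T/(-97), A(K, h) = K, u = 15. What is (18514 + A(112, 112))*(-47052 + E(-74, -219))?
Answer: -1275220764178/1455 ≈ -8.7644e+8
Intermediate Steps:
E(L, T) = -T/97 + L/15 (E(L, T) = L/15 + T/(-97) = L*(1/15) + T*(-1/97) = L/15 - T/97 = -T/97 + L/15)
(18514 + A(112, 112))*(-47052 + E(-74, -219)) = (18514 + 112)*(-47052 + (-1/97*(-219) + (1/15)*(-74))) = 18626*(-47052 + (219/97 - 74/15)) = 18626*(-47052 - 3893/1455) = 18626*(-68464553/1455) = -1275220764178/1455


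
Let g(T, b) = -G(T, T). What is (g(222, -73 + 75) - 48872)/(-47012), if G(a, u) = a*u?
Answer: 24539/11753 ≈ 2.0879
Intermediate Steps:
g(T, b) = -T² (g(T, b) = -T*T = -T²)
(g(222, -73 + 75) - 48872)/(-47012) = (-1*222² - 48872)/(-47012) = (-1*49284 - 48872)*(-1/47012) = (-49284 - 48872)*(-1/47012) = -98156*(-1/47012) = 24539/11753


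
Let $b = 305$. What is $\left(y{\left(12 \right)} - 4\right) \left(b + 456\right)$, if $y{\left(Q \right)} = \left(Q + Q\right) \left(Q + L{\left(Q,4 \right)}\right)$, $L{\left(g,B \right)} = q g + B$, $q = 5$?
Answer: $1385020$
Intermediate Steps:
$L{\left(g,B \right)} = B + 5 g$ ($L{\left(g,B \right)} = 5 g + B = B + 5 g$)
$y{\left(Q \right)} = 2 Q \left(4 + 6 Q\right)$ ($y{\left(Q \right)} = \left(Q + Q\right) \left(Q + \left(4 + 5 Q\right)\right) = 2 Q \left(4 + 6 Q\right)$)
$\left(y{\left(12 \right)} - 4\right) \left(b + 456\right) = \left(4 \cdot 12 \left(2 + 3 \cdot 12\right) - 4\right) \left(305 + 456\right) = \left(4 \cdot 12 \left(2 + 36\right) - 4\right) 761 = \left(4 \cdot 12 \cdot 38 - 4\right) 761 = \left(1824 - 4\right) 761 = 1820 \cdot 761 = 1385020$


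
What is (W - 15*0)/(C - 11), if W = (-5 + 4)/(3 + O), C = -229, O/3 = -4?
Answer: -1/2160 ≈ -0.00046296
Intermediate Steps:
O = -12 (O = 3*(-4) = -12)
W = ⅑ (W = (-5 + 4)/(3 - 12) = -1/(-9) = -1*(-⅑) = ⅑ ≈ 0.11111)
(W - 15*0)/(C - 11) = (⅑ - 15*0)/(-229 - 11) = (⅑ + 0)/(-240) = (⅑)*(-1/240) = -1/2160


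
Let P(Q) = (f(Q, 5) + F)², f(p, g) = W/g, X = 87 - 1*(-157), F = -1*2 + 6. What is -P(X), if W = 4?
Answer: -576/25 ≈ -23.040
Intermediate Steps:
F = 4 (F = -2 + 6 = 4)
X = 244 (X = 87 + 157 = 244)
f(p, g) = 4/g
P(Q) = 576/25 (P(Q) = (4/5 + 4)² = (4*(⅕) + 4)² = (⅘ + 4)² = (24/5)² = 576/25)
-P(X) = -1*576/25 = -576/25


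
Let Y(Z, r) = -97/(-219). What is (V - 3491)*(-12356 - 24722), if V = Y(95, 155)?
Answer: 28343609696/219 ≈ 1.2942e+8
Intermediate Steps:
Y(Z, r) = 97/219 (Y(Z, r) = -97*(-1/219) = 97/219)
V = 97/219 ≈ 0.44292
(V - 3491)*(-12356 - 24722) = (97/219 - 3491)*(-12356 - 24722) = -764432/219*(-37078) = 28343609696/219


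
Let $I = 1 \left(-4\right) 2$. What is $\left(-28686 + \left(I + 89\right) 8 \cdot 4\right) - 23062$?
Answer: $-49156$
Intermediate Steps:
$I = -8$ ($I = \left(-4\right) 2 = -8$)
$\left(-28686 + \left(I + 89\right) 8 \cdot 4\right) - 23062 = \left(-28686 + \left(-8 + 89\right) 8 \cdot 4\right) - 23062 = \left(-28686 + 81 \cdot 32\right) - 23062 = \left(-28686 + 2592\right) - 23062 = -26094 - 23062 = -49156$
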